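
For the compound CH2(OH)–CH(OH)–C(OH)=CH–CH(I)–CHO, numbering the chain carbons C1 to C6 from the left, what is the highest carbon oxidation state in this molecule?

Count +1 for every bond to an atom more electronegative than carbon and −1 for every bond to one less electronegative; C–C bonds are 0. Tallying each carbon:
C1: 1C, 2H, 1O → 0 − 2 + 1 = -1
C2: 2C, 1H, 1O → 0 − 1 + 1 = 0
C3: 3C, 1O → 0 + 1 = +1
C4: 3C, 1H → 0 − 1 = -1
C5: 2C, 1H, 1I → 0 − 1 + 1 = 0
C6: 1C, 1H, 2O → 0 − 1 + 2 = +1
The highest value is +1.

+1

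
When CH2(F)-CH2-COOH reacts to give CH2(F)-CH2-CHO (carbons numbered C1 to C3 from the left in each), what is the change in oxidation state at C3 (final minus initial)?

-2

Before: C3 has 1 bond to C, 3 bonds to O → oxidation state +3.
After: C3 has 1 bond to C, 1 bond to H, 2 bonds to O → oxidation state +1.
Δ = +1 − (+3) = -2, so this is a reduction at C3.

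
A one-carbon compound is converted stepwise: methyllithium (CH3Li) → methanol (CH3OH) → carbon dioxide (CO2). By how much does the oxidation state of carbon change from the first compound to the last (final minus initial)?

+8

Carbon oxidation states along the series — methyllithium: -4, methanol: -2, carbon dioxide: +4.
Net change = +4 − (-4) = +8.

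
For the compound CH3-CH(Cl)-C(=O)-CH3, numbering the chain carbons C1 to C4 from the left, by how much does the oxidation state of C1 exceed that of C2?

-3

C1: 1C, 3H → 0 − 3 = -3
C2: 2C, 1H, 1Cl → 0 − 1 + 1 = 0
Difference: -3 − (0) = -3.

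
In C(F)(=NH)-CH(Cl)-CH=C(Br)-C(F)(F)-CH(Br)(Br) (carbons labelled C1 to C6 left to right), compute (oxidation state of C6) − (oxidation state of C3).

+2

C6: 1C, 1H, 2Br → 0 − 1 + 2 = +1
C3: 3C, 1H → 0 − 1 = -1
Difference: +1 − (-1) = +2.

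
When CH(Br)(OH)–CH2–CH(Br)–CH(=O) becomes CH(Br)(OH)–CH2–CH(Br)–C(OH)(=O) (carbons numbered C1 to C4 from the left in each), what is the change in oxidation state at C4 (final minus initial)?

+2

Before: C4 has 1 bond to C, 1 bond to H, 2 bonds to O → oxidation state +1.
After: C4 has 1 bond to C, 3 bonds to O → oxidation state +3.
Δ = +3 − (+1) = +2, so this is an oxidation at C4.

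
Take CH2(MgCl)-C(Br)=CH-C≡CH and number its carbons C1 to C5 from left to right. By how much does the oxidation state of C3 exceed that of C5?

C3: 3C, 1H → 0 − 1 = -1
C5: 3C, 1H → 0 − 1 = -1
Difference: -1 − (-1) = 0.

0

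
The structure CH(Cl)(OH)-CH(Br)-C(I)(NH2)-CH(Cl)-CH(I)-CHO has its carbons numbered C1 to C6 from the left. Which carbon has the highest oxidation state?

C3

Tallying each carbon's bonds:
C1: 1C, 1H, 1O, 1Cl → 0 − 1 + 1 + 1 = +1
C2: 2C, 1H, 1Br → 0 − 1 + 1 = 0
C3: 2C, 1N, 1I → 0 + 1 + 1 = +2
C4: 2C, 1H, 1Cl → 0 − 1 + 1 = 0
C5: 2C, 1H, 1I → 0 − 1 + 1 = 0
C6: 1C, 1H, 2O → 0 − 1 + 2 = +1
The most oxidised carbon is C3 at +2.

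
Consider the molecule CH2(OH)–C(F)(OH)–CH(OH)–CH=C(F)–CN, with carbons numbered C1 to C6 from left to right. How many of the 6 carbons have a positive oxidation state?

3

Bonds to more-electronegative neighbours contribute +1 each, bonds to H or metals contribute −1 each, and C–C bonds contribute 0. Tallying each carbon:
C1: 1C, 2H, 1O → 0 − 2 + 1 = -1
C2: 2C, 1O, 1F → 0 + 1 + 1 = +2
C3: 2C, 1H, 1O → 0 − 1 + 1 = 0
C4: 3C, 1H → 0 − 1 = -1
C5: 3C, 1F → 0 + 1 = +1
C6: 1C, 3N → 0 + 3 = +3
3 carbons (C2, C5, C6) meet the condition.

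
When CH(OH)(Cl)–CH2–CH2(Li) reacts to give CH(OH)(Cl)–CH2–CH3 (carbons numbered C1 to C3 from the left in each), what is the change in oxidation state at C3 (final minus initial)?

Before: C3 has 1 bond to C, 2 bonds to H, 1 bond to Li → oxidation state -3.
After: C3 has 1 bond to C, 3 bonds to H → oxidation state -3.
Δ = -3 − (-3) = 0, so no net redox change at C3.

0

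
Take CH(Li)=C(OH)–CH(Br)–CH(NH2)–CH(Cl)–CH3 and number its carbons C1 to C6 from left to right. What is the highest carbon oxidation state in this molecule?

+1

Assign +1 per bond to O/N/halogen, −1 per bond to H or an electropositive element, and 0 per bond to carbon. Tallying each carbon:
C1: 2C, 1H, 1Li → 0 − 1 − 1 = -2
C2: 3C, 1O → 0 + 1 = +1
C3: 2C, 1H, 1Br → 0 − 1 + 1 = 0
C4: 2C, 1H, 1N → 0 − 1 + 1 = 0
C5: 2C, 1H, 1Cl → 0 − 1 + 1 = 0
C6: 1C, 3H → 0 − 3 = -3
The highest value is +1.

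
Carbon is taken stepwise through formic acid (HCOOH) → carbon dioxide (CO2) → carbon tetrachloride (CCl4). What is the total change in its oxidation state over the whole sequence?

+2

Carbon oxidation states along the series — formic acid: +2, carbon dioxide: +4, carbon tetrachloride: +4.
Net change = +4 − (+2) = +2.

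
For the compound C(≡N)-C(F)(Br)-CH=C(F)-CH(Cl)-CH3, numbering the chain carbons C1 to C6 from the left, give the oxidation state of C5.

C5 has one bond to C (0), one bond to C (0), one bond to H (-1), one bond to Cl (+1).
Oxidation state = 0 + 0 − 1 + 1 = 0.

0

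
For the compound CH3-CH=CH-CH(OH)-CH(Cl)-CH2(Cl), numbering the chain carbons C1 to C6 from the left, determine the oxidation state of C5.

0

C5 has one bond to C (0), one bond to C (0), one bond to H (-1), one bond to Cl (+1).
Oxidation state = 0 + 0 − 1 + 1 = 0.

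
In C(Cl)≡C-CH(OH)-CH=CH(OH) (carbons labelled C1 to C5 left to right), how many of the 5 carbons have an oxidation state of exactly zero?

3

Tallying each carbon's bonds:
C1: 3C, 1Cl → 0 + 1 = +1
C2: 4C → 0 = 0
C3: 2C, 1H, 1O → 0 − 1 + 1 = 0
C4: 3C, 1H → 0 − 1 = -1
C5: 2C, 1H, 1O → 0 − 1 + 1 = 0
3 carbons (C2, C3, C5) meet the condition.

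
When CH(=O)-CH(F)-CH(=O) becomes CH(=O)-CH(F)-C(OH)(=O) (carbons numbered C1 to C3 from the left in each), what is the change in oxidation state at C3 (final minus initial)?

+2

Before: C3 has 1 bond to C, 1 bond to H, 2 bonds to O → oxidation state +1.
After: C3 has 1 bond to C, 3 bonds to O → oxidation state +3.
Δ = +3 − (+1) = +2, so this is an oxidation at C3.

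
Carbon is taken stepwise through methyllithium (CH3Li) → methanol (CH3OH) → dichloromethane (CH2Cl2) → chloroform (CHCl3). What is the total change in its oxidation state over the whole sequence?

+6

Carbon oxidation states along the series — methyllithium: -4, methanol: -2, dichloromethane: 0, chloroform: +2.
Net change = +2 − (-4) = +6.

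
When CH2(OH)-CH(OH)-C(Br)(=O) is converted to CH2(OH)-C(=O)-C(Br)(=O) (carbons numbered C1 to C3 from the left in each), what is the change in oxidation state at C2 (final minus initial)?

Before: C2 has 2 bonds to C, 1 bond to H, 1 bond to O → oxidation state 0.
After: C2 has 2 bonds to C, 2 bonds to O → oxidation state +2.
Δ = +2 − (0) = +2, so this is an oxidation at C2.

+2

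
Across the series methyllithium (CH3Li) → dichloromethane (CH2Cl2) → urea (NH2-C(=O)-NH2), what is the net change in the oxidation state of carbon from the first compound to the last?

+8

Carbon oxidation states along the series — methyllithium: -4, dichloromethane: 0, urea: +4.
Net change = +4 − (-4) = +8.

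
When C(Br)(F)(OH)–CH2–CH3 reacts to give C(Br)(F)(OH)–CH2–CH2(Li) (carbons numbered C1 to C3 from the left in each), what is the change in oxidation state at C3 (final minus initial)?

Before: C3 has 1 bond to C, 3 bonds to H → oxidation state -3.
After: C3 has 1 bond to C, 2 bonds to H, 1 bond to Li → oxidation state -3.
Δ = -3 − (-3) = 0, so no net redox change at C3.

0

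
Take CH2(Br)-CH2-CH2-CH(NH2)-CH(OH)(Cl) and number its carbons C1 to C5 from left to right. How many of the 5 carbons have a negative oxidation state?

Tallying each carbon's bonds:
C1: 1C, 2H, 1Br → 0 − 2 + 1 = -1
C2: 2C, 2H → 0 − 2 = -2
C3: 2C, 2H → 0 − 2 = -2
C4: 2C, 1H, 1N → 0 − 1 + 1 = 0
C5: 1C, 1H, 1O, 1Cl → 0 − 1 + 1 + 1 = +1
3 carbons (C1, C2, C3) meet the condition.

3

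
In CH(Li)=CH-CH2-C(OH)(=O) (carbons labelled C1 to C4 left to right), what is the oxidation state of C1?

-2

C1 has a double bond to C (2×0 = 0), one bond to Li (-1), one bond to H (-1).
Oxidation state = 0 − 1 − 1 = -2.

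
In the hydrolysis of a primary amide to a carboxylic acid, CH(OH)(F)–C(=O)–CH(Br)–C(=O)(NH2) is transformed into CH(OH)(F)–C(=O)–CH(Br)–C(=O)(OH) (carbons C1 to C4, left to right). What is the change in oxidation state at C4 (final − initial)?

Before: C4 has 1 bond to C, 2 bonds to O, 1 bond to N → oxidation state +3.
After: C4 has 1 bond to C, 3 bonds to O → oxidation state +3.
Δ = +3 − (+3) = 0, so no net redox change at C4.

0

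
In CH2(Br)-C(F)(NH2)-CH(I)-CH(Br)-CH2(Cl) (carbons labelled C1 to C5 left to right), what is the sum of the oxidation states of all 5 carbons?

0

Count +1 for every bond to an atom more electronegative than carbon and −1 for every bond to one less electronegative; C–C bonds are 0. Tallying each carbon:
C1: 1C, 2H, 1Br → 0 − 2 + 1 = -1
C2: 2C, 1N, 1F → 0 + 1 + 1 = +2
C3: 2C, 1H, 1I → 0 − 1 + 1 = 0
C4: 2C, 1H, 1Br → 0 − 1 + 1 = 0
C5: 1C, 2H, 1Cl → 0 − 2 + 1 = -1
Sum = -1 + 2 + 0 + 0 − 1 = 0.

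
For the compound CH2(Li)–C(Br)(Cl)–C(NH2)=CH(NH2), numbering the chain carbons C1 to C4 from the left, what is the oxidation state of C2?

C2 has one bond to C (0), one bond to C (0), one bond to Br (+1), one bond to Cl (+1).
Oxidation state = 0 + 0 + 1 + 1 = +2.

+2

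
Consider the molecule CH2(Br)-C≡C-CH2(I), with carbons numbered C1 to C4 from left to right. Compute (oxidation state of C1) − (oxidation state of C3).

-1

C1: 1C, 2H, 1Br → 0 − 2 + 1 = -1
C3: 4C → 0 = 0
Difference: -1 − (0) = -1.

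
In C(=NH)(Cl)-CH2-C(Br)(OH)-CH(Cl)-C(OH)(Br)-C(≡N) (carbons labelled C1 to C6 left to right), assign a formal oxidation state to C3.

+2

Each bond to a more electronegative atom (O, N, halogen) counts +1, each bond to a less electronegative atom (H, metal, B, Si) counts −1, and each C–C bond counts 0.
C3 has one bond to C (0), one bond to C (0), one bond to Br (+1), one bond to O (+1).
Oxidation state = 0 + 0 + 1 + 1 = +2.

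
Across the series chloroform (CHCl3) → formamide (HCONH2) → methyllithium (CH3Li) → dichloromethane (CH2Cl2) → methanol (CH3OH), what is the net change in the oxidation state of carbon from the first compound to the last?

Carbon oxidation states along the series — chloroform: +2, formamide: +2, methyllithium: -4, dichloromethane: 0, methanol: -2.
Net change = -2 − (+2) = -4.

-4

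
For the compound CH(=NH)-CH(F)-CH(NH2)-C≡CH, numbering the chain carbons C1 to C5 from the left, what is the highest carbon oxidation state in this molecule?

Each bond to a more electronegative atom (O, N, halogen) counts +1, each bond to a less electronegative atom (H, metal, B, Si) counts −1, and each C–C bond counts 0. Tallying each carbon:
C1: 1C, 1H, 2N → 0 − 1 + 2 = +1
C2: 2C, 1H, 1F → 0 − 1 + 1 = 0
C3: 2C, 1H, 1N → 0 − 1 + 1 = 0
C4: 4C → 0 = 0
C5: 3C, 1H → 0 − 1 = -1
The highest value is +1.

+1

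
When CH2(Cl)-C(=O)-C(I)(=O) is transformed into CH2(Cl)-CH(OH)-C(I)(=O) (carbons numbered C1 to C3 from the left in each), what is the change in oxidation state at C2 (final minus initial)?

Before: C2 has 2 bonds to C, 2 bonds to O → oxidation state +2.
After: C2 has 2 bonds to C, 1 bond to H, 1 bond to O → oxidation state 0.
Δ = 0 − (+2) = -2, so this is a reduction at C2.

-2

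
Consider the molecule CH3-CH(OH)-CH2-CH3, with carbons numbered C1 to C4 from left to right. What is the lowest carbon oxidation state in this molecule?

-3

Count +1 for every bond to an atom more electronegative than carbon and −1 for every bond to one less electronegative; C–C bonds are 0. Tallying each carbon:
C1: 1C, 3H → 0 − 3 = -3
C2: 2C, 1H, 1O → 0 − 1 + 1 = 0
C3: 2C, 2H → 0 − 2 = -2
C4: 1C, 3H → 0 − 3 = -3
The lowest value is -3.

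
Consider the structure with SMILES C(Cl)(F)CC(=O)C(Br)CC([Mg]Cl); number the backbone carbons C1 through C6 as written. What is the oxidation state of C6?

Assign +1 per bond to O/N/halogen, −1 per bond to H or an electropositive element, and 0 per bond to carbon.
C6 has one bond to C (0), one bond to Mg (-1), one bond to H (-1), one bond to H (-1).
Oxidation state = 0 − 1 − 1 − 1 = -3.

-3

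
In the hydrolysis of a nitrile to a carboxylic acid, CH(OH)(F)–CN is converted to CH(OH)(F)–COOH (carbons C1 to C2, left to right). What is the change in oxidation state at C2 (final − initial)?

Before: C2 has 1 bond to C, 3 bonds to N → oxidation state +3.
After: C2 has 1 bond to C, 3 bonds to O → oxidation state +3.
Δ = +3 − (+3) = 0, so no net redox change at C2.

0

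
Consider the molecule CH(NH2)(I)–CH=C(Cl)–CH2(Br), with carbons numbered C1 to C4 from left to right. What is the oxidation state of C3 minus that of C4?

C3: 3C, 1Cl → 0 + 1 = +1
C4: 1C, 2H, 1Br → 0 − 2 + 1 = -1
Difference: +1 − (-1) = +2.

+2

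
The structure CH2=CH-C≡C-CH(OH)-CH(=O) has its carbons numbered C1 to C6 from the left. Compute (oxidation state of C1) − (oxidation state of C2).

C1: 2C, 2H → 0 − 2 = -2
C2: 3C, 1H → 0 − 1 = -1
Difference: -2 − (-1) = -1.

-1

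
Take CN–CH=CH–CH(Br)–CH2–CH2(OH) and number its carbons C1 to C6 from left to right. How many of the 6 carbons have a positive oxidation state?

1

Tallying each carbon's bonds:
C1: 1C, 3N → 0 + 3 = +3
C2: 3C, 1H → 0 − 1 = -1
C3: 3C, 1H → 0 − 1 = -1
C4: 2C, 1H, 1Br → 0 − 1 + 1 = 0
C5: 2C, 2H → 0 − 2 = -2
C6: 1C, 2H, 1O → 0 − 2 + 1 = -1
1 carbon (C1) meets the condition.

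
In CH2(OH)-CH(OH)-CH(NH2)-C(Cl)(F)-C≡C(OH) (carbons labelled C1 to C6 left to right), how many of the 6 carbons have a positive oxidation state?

Count +1 for every bond to an atom more electronegative than carbon and −1 for every bond to one less electronegative; C–C bonds are 0. Tallying each carbon:
C1: 1C, 2H, 1O → 0 − 2 + 1 = -1
C2: 2C, 1H, 1O → 0 − 1 + 1 = 0
C3: 2C, 1H, 1N → 0 − 1 + 1 = 0
C4: 2C, 1F, 1Cl → 0 + 1 + 1 = +2
C5: 4C → 0 = 0
C6: 3C, 1O → 0 + 1 = +1
2 carbons (C4, C6) meet the condition.

2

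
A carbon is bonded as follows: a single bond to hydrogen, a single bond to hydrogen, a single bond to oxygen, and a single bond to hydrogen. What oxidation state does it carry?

Each bond to a more electronegative atom (O, N, halogen) counts +1, each bond to a less electronegative atom (H, metal, B, Si) counts −1, and each C–C bond counts 0.
The carbon has one bond to H (-1), one bond to O (+1), one bond to H (-1), one bond to H (-1).
Oxidation state = -1 + 1 − 1 − 1 = -2.

-2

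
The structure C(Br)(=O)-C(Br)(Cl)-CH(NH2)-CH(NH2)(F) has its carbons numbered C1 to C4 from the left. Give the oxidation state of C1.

Count +1 for every bond to an atom more electronegative than carbon and −1 for every bond to one less electronegative; C–C bonds are 0.
C1 has one bond to C (0), one bond to Br (+1), a double bond to O (2×+1 = +2).
Oxidation state = 0 + 1 + 2 = +3.

+3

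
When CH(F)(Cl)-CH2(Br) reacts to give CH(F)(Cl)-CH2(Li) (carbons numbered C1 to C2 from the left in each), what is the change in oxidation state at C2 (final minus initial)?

-2

Before: C2 has 1 bond to C, 2 bonds to H, 1 bond to Br → oxidation state -1.
After: C2 has 1 bond to C, 2 bonds to H, 1 bond to Li → oxidation state -3.
Δ = -3 − (-1) = -2, so this is a reduction at C2.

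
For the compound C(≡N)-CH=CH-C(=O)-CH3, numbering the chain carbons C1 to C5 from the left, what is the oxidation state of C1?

+3

Each bond to a more electronegative atom (O, N, halogen) counts +1, each bond to a less electronegative atom (H, metal, B, Si) counts −1, and each C–C bond counts 0.
C1 has one bond to C (0), a triple bond to N (3×+1 = +3).
Oxidation state = 0 + 3 = +3.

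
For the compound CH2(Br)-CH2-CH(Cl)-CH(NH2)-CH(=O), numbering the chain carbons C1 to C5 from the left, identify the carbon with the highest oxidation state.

C5

Assign +1 per bond to O/N/halogen, −1 per bond to H or an electropositive element, and 0 per bond to carbon. Tallying each carbon:
C1: 1C, 2H, 1Br → 0 − 2 + 1 = -1
C2: 2C, 2H → 0 − 2 = -2
C3: 2C, 1H, 1Cl → 0 − 1 + 1 = 0
C4: 2C, 1H, 1N → 0 − 1 + 1 = 0
C5: 1C, 1H, 2O → 0 − 1 + 2 = +1
The most oxidised carbon is C5 at +1.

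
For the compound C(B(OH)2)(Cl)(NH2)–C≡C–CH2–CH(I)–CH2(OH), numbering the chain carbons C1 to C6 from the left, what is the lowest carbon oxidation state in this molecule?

-2

Tallying each carbon's bonds:
C1: 1C, 1N, 1Cl, 1B → 0 + 1 + 1 − 1 = +1
C2: 4C → 0 = 0
C3: 4C → 0 = 0
C4: 2C, 2H → 0 − 2 = -2
C5: 2C, 1H, 1I → 0 − 1 + 1 = 0
C6: 1C, 2H, 1O → 0 − 2 + 1 = -1
The lowest value is -2.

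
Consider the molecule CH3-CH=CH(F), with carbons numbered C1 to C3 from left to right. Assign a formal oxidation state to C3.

C3 has a double bond to C (2×0 = 0), one bond to H (-1), one bond to F (+1).
Oxidation state = 0 − 1 + 1 = 0.

0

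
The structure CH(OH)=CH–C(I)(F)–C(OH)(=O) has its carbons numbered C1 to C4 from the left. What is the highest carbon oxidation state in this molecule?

+3

Tallying each carbon's bonds:
C1: 2C, 1H, 1O → 0 − 1 + 1 = 0
C2: 3C, 1H → 0 − 1 = -1
C3: 2C, 1F, 1I → 0 + 1 + 1 = +2
C4: 1C, 3O → 0 + 3 = +3
The highest value is +3.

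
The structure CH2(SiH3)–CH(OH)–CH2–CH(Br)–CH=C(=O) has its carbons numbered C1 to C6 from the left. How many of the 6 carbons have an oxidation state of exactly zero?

2

Each bond to a more electronegative atom (O, N, halogen) counts +1, each bond to a less electronegative atom (H, metal, B, Si) counts −1, and each C–C bond counts 0. Tallying each carbon:
C1: 1C, 2H, 1Si → 0 − 2 − 1 = -3
C2: 2C, 1H, 1O → 0 − 1 + 1 = 0
C3: 2C, 2H → 0 − 2 = -2
C4: 2C, 1H, 1Br → 0 − 1 + 1 = 0
C5: 3C, 1H → 0 − 1 = -1
C6: 2C, 2O → 0 + 2 = +2
2 carbons (C2, C4) meet the condition.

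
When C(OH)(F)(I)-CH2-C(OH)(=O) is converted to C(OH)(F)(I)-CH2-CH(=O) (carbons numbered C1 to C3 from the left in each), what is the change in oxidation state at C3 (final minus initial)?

Before: C3 has 1 bond to C, 3 bonds to O → oxidation state +3.
After: C3 has 1 bond to C, 1 bond to H, 2 bonds to O → oxidation state +1.
Δ = +1 − (+3) = -2, so this is a reduction at C3.

-2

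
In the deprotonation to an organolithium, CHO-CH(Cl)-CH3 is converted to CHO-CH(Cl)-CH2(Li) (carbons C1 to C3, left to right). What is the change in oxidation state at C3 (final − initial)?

Before: C3 has 1 bond to C, 3 bonds to H → oxidation state -3.
After: C3 has 1 bond to C, 2 bonds to H, 1 bond to Li → oxidation state -3.
Δ = -3 − (-3) = 0, so no net redox change at C3.

0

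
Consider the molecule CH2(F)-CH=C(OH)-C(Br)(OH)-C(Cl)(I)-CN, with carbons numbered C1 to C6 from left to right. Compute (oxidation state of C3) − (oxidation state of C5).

-1

C3: 3C, 1O → 0 + 1 = +1
C5: 2C, 1Cl, 1I → 0 + 1 + 1 = +2
Difference: +1 − (+2) = -1.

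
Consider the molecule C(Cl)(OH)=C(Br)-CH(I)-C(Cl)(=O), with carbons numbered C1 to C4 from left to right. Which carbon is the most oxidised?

Bonds to more-electronegative neighbours contribute +1 each, bonds to H or metals contribute −1 each, and C–C bonds contribute 0. Tallying each carbon:
C1: 2C, 1O, 1Cl → 0 + 1 + 1 = +2
C2: 3C, 1Br → 0 + 1 = +1
C3: 2C, 1H, 1I → 0 − 1 + 1 = 0
C4: 1C, 2O, 1Cl → 0 + 2 + 1 = +3
The most oxidised carbon is C4 at +3.

C4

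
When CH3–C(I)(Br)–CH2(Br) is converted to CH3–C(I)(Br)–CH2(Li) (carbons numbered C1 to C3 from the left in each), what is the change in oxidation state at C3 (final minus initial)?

Before: C3 has 1 bond to C, 2 bonds to H, 1 bond to Br → oxidation state -1.
After: C3 has 1 bond to C, 2 bonds to H, 1 bond to Li → oxidation state -3.
Δ = -3 − (-1) = -2, so this is a reduction at C3.

-2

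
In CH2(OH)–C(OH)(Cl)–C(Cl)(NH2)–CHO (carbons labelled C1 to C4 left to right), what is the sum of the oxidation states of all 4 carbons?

+4

Tallying each carbon's bonds:
C1: 1C, 2H, 1O → 0 − 2 + 1 = -1
C2: 2C, 1O, 1Cl → 0 + 1 + 1 = +2
C3: 2C, 1N, 1Cl → 0 + 1 + 1 = +2
C4: 1C, 1H, 2O → 0 − 1 + 2 = +1
Sum = -1 + 2 + 2 + 1 = +4.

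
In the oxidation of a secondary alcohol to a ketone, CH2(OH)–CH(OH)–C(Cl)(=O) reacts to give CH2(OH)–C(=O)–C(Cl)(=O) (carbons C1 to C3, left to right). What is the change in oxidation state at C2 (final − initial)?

Before: C2 has 2 bonds to C, 1 bond to H, 1 bond to O → oxidation state 0.
After: C2 has 2 bonds to C, 2 bonds to O → oxidation state +2.
Δ = +2 − (0) = +2, so this is an oxidation at C2.

+2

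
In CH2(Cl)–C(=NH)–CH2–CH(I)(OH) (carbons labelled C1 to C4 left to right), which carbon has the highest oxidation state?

C2

Tallying each carbon's bonds:
C1: 1C, 2H, 1Cl → 0 − 2 + 1 = -1
C2: 2C, 2N → 0 + 2 = +2
C3: 2C, 2H → 0 − 2 = -2
C4: 1C, 1H, 1O, 1I → 0 − 1 + 1 + 1 = +1
The most oxidised carbon is C2 at +2.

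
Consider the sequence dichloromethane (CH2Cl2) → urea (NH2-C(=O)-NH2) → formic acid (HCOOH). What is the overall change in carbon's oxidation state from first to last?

+2

Carbon oxidation states along the series — dichloromethane: 0, urea: +4, formic acid: +2.
Net change = +2 − (0) = +2.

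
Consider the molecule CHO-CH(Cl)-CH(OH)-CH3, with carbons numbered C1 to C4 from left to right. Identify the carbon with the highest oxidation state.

C1

Tallying each carbon's bonds:
C1: 1C, 1H, 2O → 0 − 1 + 2 = +1
C2: 2C, 1H, 1Cl → 0 − 1 + 1 = 0
C3: 2C, 1H, 1O → 0 − 1 + 1 = 0
C4: 1C, 3H → 0 − 3 = -3
The most oxidised carbon is C1 at +1.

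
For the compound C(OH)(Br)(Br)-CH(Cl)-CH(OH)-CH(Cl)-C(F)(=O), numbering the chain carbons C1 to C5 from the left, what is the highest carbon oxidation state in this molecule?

Tallying each carbon's bonds:
C1: 1C, 1O, 2Br → 0 + 1 + 2 = +3
C2: 2C, 1H, 1Cl → 0 − 1 + 1 = 0
C3: 2C, 1H, 1O → 0 − 1 + 1 = 0
C4: 2C, 1H, 1Cl → 0 − 1 + 1 = 0
C5: 1C, 2O, 1F → 0 + 2 + 1 = +3
The highest value is +3.

+3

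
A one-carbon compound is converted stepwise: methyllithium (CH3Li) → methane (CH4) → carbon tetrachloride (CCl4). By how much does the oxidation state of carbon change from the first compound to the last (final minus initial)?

+8

Carbon oxidation states along the series — methyllithium: -4, methane: -4, carbon tetrachloride: +4.
Net change = +4 − (-4) = +8.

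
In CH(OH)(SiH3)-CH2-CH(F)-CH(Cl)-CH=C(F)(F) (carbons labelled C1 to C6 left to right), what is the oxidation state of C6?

Assign +1 per bond to O/N/halogen, −1 per bond to H or an electropositive element, and 0 per bond to carbon.
C6 has a double bond to C (2×0 = 0), one bond to F (+1), one bond to F (+1).
Oxidation state = 0 + 1 + 1 = +2.

+2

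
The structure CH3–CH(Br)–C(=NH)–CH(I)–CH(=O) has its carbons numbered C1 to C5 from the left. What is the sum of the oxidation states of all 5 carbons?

Tallying each carbon's bonds:
C1: 1C, 3H → 0 − 3 = -3
C2: 2C, 1H, 1Br → 0 − 1 + 1 = 0
C3: 2C, 2N → 0 + 2 = +2
C4: 2C, 1H, 1I → 0 − 1 + 1 = 0
C5: 1C, 1H, 2O → 0 − 1 + 2 = +1
Sum = -3 + 0 + 2 + 0 + 1 = 0.

0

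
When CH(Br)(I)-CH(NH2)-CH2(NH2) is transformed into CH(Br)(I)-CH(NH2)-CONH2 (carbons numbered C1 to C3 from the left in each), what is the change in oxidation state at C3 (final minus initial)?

+4

Before: C3 has 1 bond to C, 2 bonds to H, 1 bond to N → oxidation state -1.
After: C3 has 1 bond to C, 2 bonds to O, 1 bond to N → oxidation state +3.
Δ = +3 − (-1) = +4, so this is an oxidation at C3.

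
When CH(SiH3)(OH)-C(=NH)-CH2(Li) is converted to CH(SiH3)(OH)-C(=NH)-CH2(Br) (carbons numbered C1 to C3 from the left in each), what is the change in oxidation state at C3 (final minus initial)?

+2

Before: C3 has 1 bond to C, 2 bonds to H, 1 bond to Li → oxidation state -3.
After: C3 has 1 bond to C, 2 bonds to H, 1 bond to Br → oxidation state -1.
Δ = -1 − (-3) = +2, so this is an oxidation at C3.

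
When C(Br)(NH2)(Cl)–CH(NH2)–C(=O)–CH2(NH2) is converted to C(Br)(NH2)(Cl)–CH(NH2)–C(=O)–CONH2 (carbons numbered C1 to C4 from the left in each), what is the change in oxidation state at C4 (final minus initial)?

+4

Before: C4 has 1 bond to C, 2 bonds to H, 1 bond to N → oxidation state -1.
After: C4 has 1 bond to C, 2 bonds to O, 1 bond to N → oxidation state +3.
Δ = +3 − (-1) = +4, so this is an oxidation at C4.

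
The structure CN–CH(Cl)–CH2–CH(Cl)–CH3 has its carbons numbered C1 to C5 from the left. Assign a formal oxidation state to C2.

0

Assign +1 per bond to O/N/halogen, −1 per bond to H or an electropositive element, and 0 per bond to carbon.
C2 has one bond to C (0), one bond to C (0), one bond to Cl (+1), one bond to H (-1).
Oxidation state = 0 + 0 + 1 − 1 = 0.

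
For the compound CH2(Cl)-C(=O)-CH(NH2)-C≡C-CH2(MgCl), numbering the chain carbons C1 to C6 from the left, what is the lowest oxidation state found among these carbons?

Count +1 for every bond to an atom more electronegative than carbon and −1 for every bond to one less electronegative; C–C bonds are 0. Tallying each carbon:
C1: 1C, 2H, 1Cl → 0 − 2 + 1 = -1
C2: 2C, 2O → 0 + 2 = +2
C3: 2C, 1H, 1N → 0 − 1 + 1 = 0
C4: 4C → 0 = 0
C5: 4C → 0 = 0
C6: 1C, 2H, 1Mg → 0 − 2 − 1 = -3
The lowest value is -3.

-3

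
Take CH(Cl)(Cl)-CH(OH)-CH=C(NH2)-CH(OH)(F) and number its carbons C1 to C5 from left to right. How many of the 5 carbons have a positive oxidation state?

3

Each bond to a more electronegative atom (O, N, halogen) counts +1, each bond to a less electronegative atom (H, metal, B, Si) counts −1, and each C–C bond counts 0. Tallying each carbon:
C1: 1C, 1H, 2Cl → 0 − 1 + 2 = +1
C2: 2C, 1H, 1O → 0 − 1 + 1 = 0
C3: 3C, 1H → 0 − 1 = -1
C4: 3C, 1N → 0 + 1 = +1
C5: 1C, 1H, 1O, 1F → 0 − 1 + 1 + 1 = +1
3 carbons (C1, C4, C5) meet the condition.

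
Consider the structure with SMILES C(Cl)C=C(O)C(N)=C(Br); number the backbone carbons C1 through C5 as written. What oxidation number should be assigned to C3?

+1

C3 has a double bond to C (2×0 = 0), one bond to C (0), one bond to O (+1).
Oxidation state = 0 + 0 + 1 = +1.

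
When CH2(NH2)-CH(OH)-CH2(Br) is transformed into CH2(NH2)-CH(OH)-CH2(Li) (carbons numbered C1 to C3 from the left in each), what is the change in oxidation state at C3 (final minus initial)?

-2

Before: C3 has 1 bond to C, 2 bonds to H, 1 bond to Br → oxidation state -1.
After: C3 has 1 bond to C, 2 bonds to H, 1 bond to Li → oxidation state -3.
Δ = -3 − (-1) = -2, so this is a reduction at C3.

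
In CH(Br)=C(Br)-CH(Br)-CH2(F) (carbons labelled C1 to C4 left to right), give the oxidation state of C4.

Assign +1 per bond to O/N/halogen, −1 per bond to H or an electropositive element, and 0 per bond to carbon.
C4 has one bond to C (0), one bond to H (-1), one bond to H (-1), one bond to F (+1).
Oxidation state = 0 − 1 − 1 + 1 = -1.

-1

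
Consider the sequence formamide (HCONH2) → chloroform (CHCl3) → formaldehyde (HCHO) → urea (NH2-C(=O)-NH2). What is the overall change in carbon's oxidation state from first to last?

Carbon oxidation states along the series — formamide: +2, chloroform: +2, formaldehyde: 0, urea: +4.
Net change = +4 − (+2) = +2.

+2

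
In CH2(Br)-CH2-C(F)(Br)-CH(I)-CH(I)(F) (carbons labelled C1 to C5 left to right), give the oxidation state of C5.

+1

C5 has one bond to C (0), one bond to I (+1), one bond to H (-1), one bond to F (+1).
Oxidation state = 0 + 1 − 1 + 1 = +1.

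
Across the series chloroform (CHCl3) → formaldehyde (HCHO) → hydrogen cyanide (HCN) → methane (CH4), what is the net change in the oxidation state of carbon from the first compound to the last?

Carbon oxidation states along the series — chloroform: +2, formaldehyde: 0, hydrogen cyanide: +2, methane: -4.
Net change = -4 − (+2) = -6.

-6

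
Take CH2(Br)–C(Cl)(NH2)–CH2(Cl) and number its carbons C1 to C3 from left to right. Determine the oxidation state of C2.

+2

C2 has one bond to C (0), one bond to C (0), one bond to Cl (+1), one bond to N (+1).
Oxidation state = 0 + 0 + 1 + 1 = +2.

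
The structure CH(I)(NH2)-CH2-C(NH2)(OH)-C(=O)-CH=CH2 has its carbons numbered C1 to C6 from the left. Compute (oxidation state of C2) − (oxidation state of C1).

C2: 2C, 2H → 0 − 2 = -2
C1: 1C, 1H, 1N, 1I → 0 − 1 + 1 + 1 = +1
Difference: -2 − (+1) = -3.

-3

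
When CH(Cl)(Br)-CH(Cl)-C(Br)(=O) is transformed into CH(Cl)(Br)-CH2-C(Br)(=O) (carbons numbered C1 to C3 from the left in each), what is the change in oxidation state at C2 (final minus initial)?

Before: C2 has 2 bonds to C, 1 bond to H, 1 bond to Cl → oxidation state 0.
After: C2 has 2 bonds to C, 2 bonds to H → oxidation state -2.
Δ = -2 − (0) = -2, so this is a reduction at C2.

-2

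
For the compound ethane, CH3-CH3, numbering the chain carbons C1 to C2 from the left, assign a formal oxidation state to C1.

-3

Assign +1 per bond to O/N/halogen, −1 per bond to H or an electropositive element, and 0 per bond to carbon.
C1 has one bond to H (-1), one bond to H (-1), one bond to H (-1), one bond to C (0).
Oxidation state = -1 − 1 − 1 + 0 = -3.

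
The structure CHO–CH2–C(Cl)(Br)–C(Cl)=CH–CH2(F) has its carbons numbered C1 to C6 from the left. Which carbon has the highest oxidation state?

Count +1 for every bond to an atom more electronegative than carbon and −1 for every bond to one less electronegative; C–C bonds are 0. Tallying each carbon:
C1: 1C, 1H, 2O → 0 − 1 + 2 = +1
C2: 2C, 2H → 0 − 2 = -2
C3: 2C, 1Cl, 1Br → 0 + 1 + 1 = +2
C4: 3C, 1Cl → 0 + 1 = +1
C5: 3C, 1H → 0 − 1 = -1
C6: 1C, 2H, 1F → 0 − 2 + 1 = -1
The most oxidised carbon is C3 at +2.

C3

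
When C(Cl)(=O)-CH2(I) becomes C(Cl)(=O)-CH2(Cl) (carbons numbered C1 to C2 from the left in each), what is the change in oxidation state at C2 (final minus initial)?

0

Before: C2 has 1 bond to C, 2 bonds to H, 1 bond to I → oxidation state -1.
After: C2 has 1 bond to C, 2 bonds to H, 1 bond to Cl → oxidation state -1.
Δ = -1 − (-1) = 0, so no net redox change at C2.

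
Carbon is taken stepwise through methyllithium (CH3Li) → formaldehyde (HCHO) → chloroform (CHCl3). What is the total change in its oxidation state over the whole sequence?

Carbon oxidation states along the series — methyllithium: -4, formaldehyde: 0, chloroform: +2.
Net change = +2 − (-4) = +6.

+6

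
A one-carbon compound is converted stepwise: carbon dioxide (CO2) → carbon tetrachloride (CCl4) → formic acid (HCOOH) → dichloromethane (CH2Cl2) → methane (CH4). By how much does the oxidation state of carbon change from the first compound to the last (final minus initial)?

-8

Carbon oxidation states along the series — carbon dioxide: +4, carbon tetrachloride: +4, formic acid: +2, dichloromethane: 0, methane: -4.
Net change = -4 − (+4) = -8.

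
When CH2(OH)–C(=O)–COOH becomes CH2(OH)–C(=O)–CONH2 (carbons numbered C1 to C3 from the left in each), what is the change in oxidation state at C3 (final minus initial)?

Before: C3 has 1 bond to C, 3 bonds to O → oxidation state +3.
After: C3 has 1 bond to C, 2 bonds to O, 1 bond to N → oxidation state +3.
Δ = +3 − (+3) = 0, so no net redox change at C3.

0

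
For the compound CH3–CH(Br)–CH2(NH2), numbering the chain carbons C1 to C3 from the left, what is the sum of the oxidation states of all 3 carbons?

Bonds to more-electronegative neighbours contribute +1 each, bonds to H or metals contribute −1 each, and C–C bonds contribute 0. Tallying each carbon:
C1: 1C, 3H → 0 − 3 = -3
C2: 2C, 1H, 1Br → 0 − 1 + 1 = 0
C3: 1C, 2H, 1N → 0 − 2 + 1 = -1
Sum = -3 + 0 − 1 = -4.

-4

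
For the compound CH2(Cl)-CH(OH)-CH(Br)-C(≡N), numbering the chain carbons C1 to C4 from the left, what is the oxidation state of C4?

C4 has one bond to C (0), a triple bond to N (3×+1 = +3).
Oxidation state = 0 + 3 = +3.

+3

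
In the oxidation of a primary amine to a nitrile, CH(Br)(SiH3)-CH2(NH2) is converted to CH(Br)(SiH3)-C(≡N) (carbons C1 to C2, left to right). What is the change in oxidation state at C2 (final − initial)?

+4

Before: C2 has 1 bond to C, 2 bonds to H, 1 bond to N → oxidation state -1.
After: C2 has 1 bond to C, 3 bonds to N → oxidation state +3.
Δ = +3 − (-1) = +4, so this is an oxidation at C2.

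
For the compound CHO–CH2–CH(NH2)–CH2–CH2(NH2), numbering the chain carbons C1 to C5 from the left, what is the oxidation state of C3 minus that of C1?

C3: 2C, 1H, 1N → 0 − 1 + 1 = 0
C1: 1C, 1H, 2O → 0 − 1 + 2 = +1
Difference: 0 − (+1) = -1.

-1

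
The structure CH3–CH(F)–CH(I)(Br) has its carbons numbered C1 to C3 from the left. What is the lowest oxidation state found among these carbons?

Tallying each carbon's bonds:
C1: 1C, 3H → 0 − 3 = -3
C2: 2C, 1H, 1F → 0 − 1 + 1 = 0
C3: 1C, 1H, 1Br, 1I → 0 − 1 + 1 + 1 = +1
The lowest value is -3.

-3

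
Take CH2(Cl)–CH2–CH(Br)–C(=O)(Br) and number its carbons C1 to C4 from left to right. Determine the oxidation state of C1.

-1

Assign +1 per bond to O/N/halogen, −1 per bond to H or an electropositive element, and 0 per bond to carbon.
C1 has one bond to C (0), one bond to H (-1), one bond to Cl (+1), one bond to H (-1).
Oxidation state = 0 − 1 + 1 − 1 = -1.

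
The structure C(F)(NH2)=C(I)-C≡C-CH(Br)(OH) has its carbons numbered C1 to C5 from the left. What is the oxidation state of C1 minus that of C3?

C1: 2C, 1N, 1F → 0 + 1 + 1 = +2
C3: 4C → 0 = 0
Difference: +2 − (0) = +2.

+2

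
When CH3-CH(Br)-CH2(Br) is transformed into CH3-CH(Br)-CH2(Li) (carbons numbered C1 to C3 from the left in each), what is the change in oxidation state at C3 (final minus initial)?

Before: C3 has 1 bond to C, 2 bonds to H, 1 bond to Br → oxidation state -1.
After: C3 has 1 bond to C, 2 bonds to H, 1 bond to Li → oxidation state -3.
Δ = -3 − (-1) = -2, so this is a reduction at C3.

-2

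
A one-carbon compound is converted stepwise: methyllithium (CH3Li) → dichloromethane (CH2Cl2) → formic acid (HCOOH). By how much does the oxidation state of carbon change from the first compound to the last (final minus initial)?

Carbon oxidation states along the series — methyllithium: -4, dichloromethane: 0, formic acid: +2.
Net change = +2 − (-4) = +6.

+6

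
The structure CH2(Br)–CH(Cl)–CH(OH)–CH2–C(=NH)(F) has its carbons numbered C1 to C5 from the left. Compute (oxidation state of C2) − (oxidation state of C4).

C2: 2C, 1H, 1Cl → 0 − 1 + 1 = 0
C4: 2C, 2H → 0 − 2 = -2
Difference: 0 − (-2) = +2.

+2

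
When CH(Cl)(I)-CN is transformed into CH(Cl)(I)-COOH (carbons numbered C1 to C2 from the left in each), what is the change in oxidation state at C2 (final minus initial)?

0

Before: C2 has 1 bond to C, 3 bonds to N → oxidation state +3.
After: C2 has 1 bond to C, 3 bonds to O → oxidation state +3.
Δ = +3 − (+3) = 0, so no net redox change at C2.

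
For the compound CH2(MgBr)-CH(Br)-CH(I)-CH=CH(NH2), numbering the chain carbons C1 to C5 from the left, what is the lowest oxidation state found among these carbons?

Assign +1 per bond to O/N/halogen, −1 per bond to H or an electropositive element, and 0 per bond to carbon. Tallying each carbon:
C1: 1C, 2H, 1Mg → 0 − 2 − 1 = -3
C2: 2C, 1H, 1Br → 0 − 1 + 1 = 0
C3: 2C, 1H, 1I → 0 − 1 + 1 = 0
C4: 3C, 1H → 0 − 1 = -1
C5: 2C, 1H, 1N → 0 − 1 + 1 = 0
The lowest value is -3.

-3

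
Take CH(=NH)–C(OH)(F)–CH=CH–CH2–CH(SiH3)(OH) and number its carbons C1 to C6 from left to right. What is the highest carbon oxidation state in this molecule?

Tallying each carbon's bonds:
C1: 1C, 1H, 2N → 0 − 1 + 2 = +1
C2: 2C, 1O, 1F → 0 + 1 + 1 = +2
C3: 3C, 1H → 0 − 1 = -1
C4: 3C, 1H → 0 − 1 = -1
C5: 2C, 2H → 0 − 2 = -2
C6: 1C, 1H, 1O, 1Si → 0 − 1 + 1 − 1 = -1
The highest value is +2.

+2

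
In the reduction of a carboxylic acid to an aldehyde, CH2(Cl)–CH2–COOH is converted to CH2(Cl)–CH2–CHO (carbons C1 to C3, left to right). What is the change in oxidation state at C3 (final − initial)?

Before: C3 has 1 bond to C, 3 bonds to O → oxidation state +3.
After: C3 has 1 bond to C, 1 bond to H, 2 bonds to O → oxidation state +1.
Δ = +1 − (+3) = -2, so this is a reduction at C3.

-2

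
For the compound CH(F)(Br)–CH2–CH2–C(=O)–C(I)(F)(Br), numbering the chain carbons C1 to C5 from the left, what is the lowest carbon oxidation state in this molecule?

-2

Tallying each carbon's bonds:
C1: 1C, 1H, 1F, 1Br → 0 − 1 + 1 + 1 = +1
C2: 2C, 2H → 0 − 2 = -2
C3: 2C, 2H → 0 − 2 = -2
C4: 2C, 2O → 0 + 2 = +2
C5: 1C, 1F, 1Br, 1I → 0 + 1 + 1 + 1 = +3
The lowest value is -2.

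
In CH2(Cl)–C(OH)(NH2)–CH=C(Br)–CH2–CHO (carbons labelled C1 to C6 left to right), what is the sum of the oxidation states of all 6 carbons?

Count +1 for every bond to an atom more electronegative than carbon and −1 for every bond to one less electronegative; C–C bonds are 0. Tallying each carbon:
C1: 1C, 2H, 1Cl → 0 − 2 + 1 = -1
C2: 2C, 1O, 1N → 0 + 1 + 1 = +2
C3: 3C, 1H → 0 − 1 = -1
C4: 3C, 1Br → 0 + 1 = +1
C5: 2C, 2H → 0 − 2 = -2
C6: 1C, 1H, 2O → 0 − 1 + 2 = +1
Sum = -1 + 2 − 1 + 1 − 2 + 1 = 0.

0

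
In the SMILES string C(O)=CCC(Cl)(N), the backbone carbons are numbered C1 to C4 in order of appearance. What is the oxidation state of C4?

C4 has one bond to C (0), one bond to H (-1), one bond to Cl (+1), one bond to N (+1).
Oxidation state = 0 − 1 + 1 + 1 = +1.

+1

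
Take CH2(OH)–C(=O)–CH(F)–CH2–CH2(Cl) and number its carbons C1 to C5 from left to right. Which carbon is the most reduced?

Each bond to a more electronegative atom (O, N, halogen) counts +1, each bond to a less electronegative atom (H, metal, B, Si) counts −1, and each C–C bond counts 0. Tallying each carbon:
C1: 1C, 2H, 1O → 0 − 2 + 1 = -1
C2: 2C, 2O → 0 + 2 = +2
C3: 2C, 1H, 1F → 0 − 1 + 1 = 0
C4: 2C, 2H → 0 − 2 = -2
C5: 1C, 2H, 1Cl → 0 − 2 + 1 = -1
The most reduced carbon is C4 at -2.

C4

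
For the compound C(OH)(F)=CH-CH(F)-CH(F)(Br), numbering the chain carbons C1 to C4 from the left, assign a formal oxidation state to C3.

0

Count +1 for every bond to an atom more electronegative than carbon and −1 for every bond to one less electronegative; C–C bonds are 0.
C3 has one bond to C (0), one bond to C (0), one bond to H (-1), one bond to F (+1).
Oxidation state = 0 + 0 − 1 + 1 = 0.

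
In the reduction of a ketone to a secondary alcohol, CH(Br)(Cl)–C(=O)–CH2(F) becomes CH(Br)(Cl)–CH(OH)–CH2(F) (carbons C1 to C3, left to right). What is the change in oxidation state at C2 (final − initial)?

-2

Before: C2 has 2 bonds to C, 2 bonds to O → oxidation state +2.
After: C2 has 2 bonds to C, 1 bond to H, 1 bond to O → oxidation state 0.
Δ = 0 − (+2) = -2, so this is a reduction at C2.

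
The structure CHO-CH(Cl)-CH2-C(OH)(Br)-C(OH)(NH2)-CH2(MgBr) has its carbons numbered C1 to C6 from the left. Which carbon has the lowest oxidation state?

Assign +1 per bond to O/N/halogen, −1 per bond to H or an electropositive element, and 0 per bond to carbon. Tallying each carbon:
C1: 1C, 1H, 2O → 0 − 1 + 2 = +1
C2: 2C, 1H, 1Cl → 0 − 1 + 1 = 0
C3: 2C, 2H → 0 − 2 = -2
C4: 2C, 1O, 1Br → 0 + 1 + 1 = +2
C5: 2C, 1O, 1N → 0 + 1 + 1 = +2
C6: 1C, 2H, 1Mg → 0 − 2 − 1 = -3
The most reduced carbon is C6 at -3.

C6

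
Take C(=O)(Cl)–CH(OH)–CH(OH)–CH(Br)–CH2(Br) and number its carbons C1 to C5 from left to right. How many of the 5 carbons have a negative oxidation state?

1

Assign +1 per bond to O/N/halogen, −1 per bond to H or an electropositive element, and 0 per bond to carbon. Tallying each carbon:
C1: 1C, 2O, 1Cl → 0 + 2 + 1 = +3
C2: 2C, 1H, 1O → 0 − 1 + 1 = 0
C3: 2C, 1H, 1O → 0 − 1 + 1 = 0
C4: 2C, 1H, 1Br → 0 − 1 + 1 = 0
C5: 1C, 2H, 1Br → 0 − 2 + 1 = -1
1 carbon (C5) meets the condition.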